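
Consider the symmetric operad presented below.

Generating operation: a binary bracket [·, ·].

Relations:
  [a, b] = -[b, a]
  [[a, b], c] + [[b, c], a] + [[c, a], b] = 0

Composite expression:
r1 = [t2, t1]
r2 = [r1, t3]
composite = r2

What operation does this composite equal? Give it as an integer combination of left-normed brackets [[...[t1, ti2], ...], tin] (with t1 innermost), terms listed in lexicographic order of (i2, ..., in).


-[[t1, t2], t3]

Antisymmetry and Jacobi reduce to t1-anchored left-normed brackets.
Composite bracket: [[t2, t1], t3]
Applying ab - ba throughout gives 4 signed words (2^2 = 4).
Collect the words opening with t1:
  word t1t2t3 has sign -1, contributing -[[t1, t2], t3]


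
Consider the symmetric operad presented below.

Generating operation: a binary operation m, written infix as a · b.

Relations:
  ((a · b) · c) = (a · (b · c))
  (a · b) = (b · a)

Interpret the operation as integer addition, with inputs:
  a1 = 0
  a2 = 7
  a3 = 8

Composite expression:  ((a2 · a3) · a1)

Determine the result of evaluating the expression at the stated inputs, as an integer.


(a2 · a3) = 15
((a2 · a3) · a1) = 15

15


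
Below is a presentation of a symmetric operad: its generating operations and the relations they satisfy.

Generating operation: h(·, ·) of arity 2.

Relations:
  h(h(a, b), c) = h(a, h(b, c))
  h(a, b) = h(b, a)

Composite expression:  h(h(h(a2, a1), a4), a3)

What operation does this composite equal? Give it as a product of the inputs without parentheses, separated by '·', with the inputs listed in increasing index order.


Shape and order are irrelevant to h; the a-input set decides.
h(a2, a1) unparenthesizes to a2 · a1
h(h(a2, a1), a4) unparenthesizes to a2 · a1 · a4
h(h(h(a2, a1), a4), a3) unparenthesizes to a2 · a1 · a4 · a3
the factors in increasing index order: a1 · a2 · a3 · a4

a1 · a2 · a3 · a4


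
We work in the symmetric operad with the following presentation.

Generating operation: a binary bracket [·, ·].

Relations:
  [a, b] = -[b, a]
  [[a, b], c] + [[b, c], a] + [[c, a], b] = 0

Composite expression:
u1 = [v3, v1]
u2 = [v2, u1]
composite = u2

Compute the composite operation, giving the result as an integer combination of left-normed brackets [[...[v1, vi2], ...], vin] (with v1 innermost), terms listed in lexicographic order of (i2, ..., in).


[[v1, v3], v2]

Skip Jacobi rewriting: expand, keep v1-initial words, read off terms.
Composite bracket: [v2, [v3, v1]]
Full expansion: 4 signed words from ab - ba (2^2 = 4).
Coefficients come from the v1-initial words:
  sign of v1v3v2 is +1, so it contributes +[[v1, v3], v2]


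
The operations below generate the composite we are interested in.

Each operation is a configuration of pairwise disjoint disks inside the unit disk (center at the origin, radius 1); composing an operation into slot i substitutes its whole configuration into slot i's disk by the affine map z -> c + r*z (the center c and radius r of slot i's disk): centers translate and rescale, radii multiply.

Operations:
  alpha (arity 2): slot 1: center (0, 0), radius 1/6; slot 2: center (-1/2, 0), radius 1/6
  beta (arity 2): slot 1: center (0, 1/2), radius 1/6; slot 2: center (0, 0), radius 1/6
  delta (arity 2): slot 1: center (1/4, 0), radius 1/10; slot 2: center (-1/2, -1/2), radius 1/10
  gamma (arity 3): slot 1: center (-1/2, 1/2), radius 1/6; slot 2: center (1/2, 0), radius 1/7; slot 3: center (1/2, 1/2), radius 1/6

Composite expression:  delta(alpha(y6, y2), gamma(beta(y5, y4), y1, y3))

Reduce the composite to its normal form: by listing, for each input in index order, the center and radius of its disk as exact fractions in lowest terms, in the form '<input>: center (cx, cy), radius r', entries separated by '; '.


Each y-disk chains the slot maps above it in delta; radii multiply.
y6: after 2 affine steps, its disk has center (1/4, 0), radius 1/60
y2: after 2 affine steps, its disk has center (1/5, 0), radius 1/60
y5: after 3 affine steps, its disk has center (-11/20, -53/120), radius 1/360
y4: after 3 affine steps, its disk has center (-11/20, -9/20), radius 1/360
y1: after 2 affine steps, its disk has center (-9/20, -1/2), radius 1/70
y3: after 2 affine steps, its disk has center (-9/20, -9/20), radius 1/60

y1: center (-9/20, -1/2), radius 1/70; y2: center (1/5, 0), radius 1/60; y3: center (-9/20, -9/20), radius 1/60; y4: center (-11/20, -9/20), radius 1/360; y5: center (-11/20, -53/120), radius 1/360; y6: center (1/4, 0), radius 1/60


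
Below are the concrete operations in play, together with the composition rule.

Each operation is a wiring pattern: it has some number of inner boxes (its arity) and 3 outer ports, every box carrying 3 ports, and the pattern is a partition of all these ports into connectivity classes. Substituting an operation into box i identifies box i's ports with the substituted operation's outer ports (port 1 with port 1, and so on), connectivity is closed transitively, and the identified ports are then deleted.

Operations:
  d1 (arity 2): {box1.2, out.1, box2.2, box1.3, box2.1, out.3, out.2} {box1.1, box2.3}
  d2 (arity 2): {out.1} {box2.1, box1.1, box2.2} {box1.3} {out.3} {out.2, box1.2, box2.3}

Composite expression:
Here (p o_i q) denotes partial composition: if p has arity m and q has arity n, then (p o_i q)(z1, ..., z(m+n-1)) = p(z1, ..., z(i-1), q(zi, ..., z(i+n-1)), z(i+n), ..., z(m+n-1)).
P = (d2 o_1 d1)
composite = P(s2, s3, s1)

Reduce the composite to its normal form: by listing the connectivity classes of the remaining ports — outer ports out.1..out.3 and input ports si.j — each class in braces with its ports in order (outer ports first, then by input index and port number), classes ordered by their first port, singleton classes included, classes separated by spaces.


{out.1} {out.2, s1.1, s1.2, s1.3, s2.2, s2.3, s3.1, s3.2} {out.3} {s2.1, s3.3}


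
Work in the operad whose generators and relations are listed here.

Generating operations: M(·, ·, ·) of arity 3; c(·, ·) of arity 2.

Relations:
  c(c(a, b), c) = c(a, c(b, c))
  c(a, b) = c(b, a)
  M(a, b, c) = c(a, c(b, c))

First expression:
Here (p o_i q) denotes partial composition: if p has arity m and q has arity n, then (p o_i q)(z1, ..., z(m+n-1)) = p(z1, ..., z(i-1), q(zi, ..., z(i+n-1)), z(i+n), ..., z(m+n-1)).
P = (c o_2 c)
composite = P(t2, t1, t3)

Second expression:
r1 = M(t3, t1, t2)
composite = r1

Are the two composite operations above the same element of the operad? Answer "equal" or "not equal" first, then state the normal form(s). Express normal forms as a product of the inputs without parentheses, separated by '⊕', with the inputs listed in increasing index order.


In normal form, the first expression is t1 ⊕ t2 ⊕ t3
In normal form, the second expression is t1 ⊕ t2 ⊕ t3
One common form — equal.

equal; both compose to t1 ⊕ t2 ⊕ t3


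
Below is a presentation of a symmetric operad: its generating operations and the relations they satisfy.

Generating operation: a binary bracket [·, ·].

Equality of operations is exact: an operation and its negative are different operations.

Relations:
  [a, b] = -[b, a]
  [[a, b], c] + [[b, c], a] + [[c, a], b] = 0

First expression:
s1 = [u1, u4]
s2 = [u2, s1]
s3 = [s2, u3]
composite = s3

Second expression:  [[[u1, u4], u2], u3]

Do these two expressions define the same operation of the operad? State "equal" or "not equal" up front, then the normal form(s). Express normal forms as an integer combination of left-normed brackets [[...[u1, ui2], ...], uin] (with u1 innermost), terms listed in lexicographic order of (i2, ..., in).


not equal: they reduce to -[[[u1, u4], u2], u3] and [[[u1, u4], u2], u3]

The first expression reduces to -[[[u1, u4], u2], u3]
The second expression reduces to [[[u1, u4], u2], u3]
The normal forms differ: not equal.


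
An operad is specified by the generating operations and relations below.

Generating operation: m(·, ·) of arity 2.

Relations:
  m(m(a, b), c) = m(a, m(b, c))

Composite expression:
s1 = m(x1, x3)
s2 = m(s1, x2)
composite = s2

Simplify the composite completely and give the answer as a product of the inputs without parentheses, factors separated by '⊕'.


x1 ⊕ x3 ⊕ x2

Under associativity of m, the answer is the x's in reading order.
m(x1, x3) reduces to x1 ⊕ x3
m(m(x1, x3), x2) reduces to x1 ⊕ x3 ⊕ x2


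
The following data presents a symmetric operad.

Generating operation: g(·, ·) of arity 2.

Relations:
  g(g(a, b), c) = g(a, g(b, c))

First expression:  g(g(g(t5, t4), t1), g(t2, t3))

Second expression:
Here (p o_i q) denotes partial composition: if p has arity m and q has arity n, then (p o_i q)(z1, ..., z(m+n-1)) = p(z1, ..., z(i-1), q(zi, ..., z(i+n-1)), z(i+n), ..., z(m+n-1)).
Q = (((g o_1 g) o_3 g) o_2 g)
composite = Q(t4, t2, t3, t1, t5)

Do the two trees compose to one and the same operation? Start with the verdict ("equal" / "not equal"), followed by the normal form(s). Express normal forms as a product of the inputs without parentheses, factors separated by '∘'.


not equal — first t5 ∘ t4 ∘ t1 ∘ t2 ∘ t3, second t4 ∘ t2 ∘ t3 ∘ t1 ∘ t5

The first expression, normalized: t5 ∘ t4 ∘ t1 ∘ t2 ∘ t3
The second expression, normalized: t4 ∘ t2 ∘ t3 ∘ t1 ∘ t5
The forms do not match — not equal.


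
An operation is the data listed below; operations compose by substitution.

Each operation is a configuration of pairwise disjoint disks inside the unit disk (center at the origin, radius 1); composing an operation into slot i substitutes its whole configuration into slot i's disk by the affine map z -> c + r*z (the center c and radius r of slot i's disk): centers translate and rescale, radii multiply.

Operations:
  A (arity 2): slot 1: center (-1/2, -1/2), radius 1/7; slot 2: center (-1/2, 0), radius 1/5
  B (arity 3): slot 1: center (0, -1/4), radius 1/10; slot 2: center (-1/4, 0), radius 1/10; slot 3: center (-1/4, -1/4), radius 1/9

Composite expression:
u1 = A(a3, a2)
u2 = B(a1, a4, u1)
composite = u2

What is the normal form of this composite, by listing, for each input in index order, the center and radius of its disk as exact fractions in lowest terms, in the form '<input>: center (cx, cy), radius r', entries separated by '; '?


Each a-disk chains the slot maps above it in B; radii multiply.
a1 passes through 1 substitution, ending at center (0, -1/4), radius 1/10
a4 passes through 1 substitution, ending at center (-1/4, 0), radius 1/10
a3 passes through 2 substitutions, ending at center (-11/36, -11/36), radius 1/63
a2 passes through 2 substitutions, ending at center (-11/36, -1/4), radius 1/45

a1: center (0, -1/4), radius 1/10; a2: center (-11/36, -1/4), radius 1/45; a3: center (-11/36, -11/36), radius 1/63; a4: center (-1/4, 0), radius 1/10


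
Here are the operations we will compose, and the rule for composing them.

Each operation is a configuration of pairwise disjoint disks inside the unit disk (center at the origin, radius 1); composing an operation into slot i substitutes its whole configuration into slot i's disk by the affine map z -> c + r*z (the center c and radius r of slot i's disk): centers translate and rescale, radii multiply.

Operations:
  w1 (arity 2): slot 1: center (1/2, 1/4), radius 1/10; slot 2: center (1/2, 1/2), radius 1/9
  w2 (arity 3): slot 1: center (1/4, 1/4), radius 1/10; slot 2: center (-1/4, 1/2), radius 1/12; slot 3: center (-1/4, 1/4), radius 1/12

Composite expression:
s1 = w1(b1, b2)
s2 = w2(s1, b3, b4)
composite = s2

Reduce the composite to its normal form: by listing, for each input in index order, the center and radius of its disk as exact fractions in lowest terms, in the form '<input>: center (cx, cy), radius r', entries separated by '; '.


Only the slot chain above each b matters under w2; compose those maps.
b1: after 2 affine steps, its disk has center (3/10, 11/40), radius 1/100
b2: after 2 affine steps, its disk has center (3/10, 3/10), radius 1/90
b3: after 1 affine step, its disk has center (-1/4, 1/2), radius 1/12
b4: after 1 affine step, its disk has center (-1/4, 1/4), radius 1/12

b1: center (3/10, 11/40), radius 1/100; b2: center (3/10, 3/10), radius 1/90; b3: center (-1/4, 1/2), radius 1/12; b4: center (-1/4, 1/4), radius 1/12


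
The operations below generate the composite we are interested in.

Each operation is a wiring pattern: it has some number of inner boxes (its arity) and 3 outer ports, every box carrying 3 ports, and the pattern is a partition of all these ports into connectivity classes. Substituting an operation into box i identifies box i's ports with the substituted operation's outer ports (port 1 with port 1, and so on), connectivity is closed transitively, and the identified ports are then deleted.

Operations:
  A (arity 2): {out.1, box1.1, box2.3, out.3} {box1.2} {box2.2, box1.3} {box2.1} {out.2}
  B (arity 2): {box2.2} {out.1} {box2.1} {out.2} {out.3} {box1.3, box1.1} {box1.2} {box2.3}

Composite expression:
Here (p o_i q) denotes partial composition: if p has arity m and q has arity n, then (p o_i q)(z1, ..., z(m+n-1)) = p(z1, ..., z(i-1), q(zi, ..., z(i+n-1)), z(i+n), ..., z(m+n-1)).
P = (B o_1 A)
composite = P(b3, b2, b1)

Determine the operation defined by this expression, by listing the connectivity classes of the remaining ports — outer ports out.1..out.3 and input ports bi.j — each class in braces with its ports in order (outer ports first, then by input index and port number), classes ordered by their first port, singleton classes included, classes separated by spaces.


{out.1} {out.2} {out.3} {b1.1} {b1.2} {b1.3} {b2.1} {b2.2, b3.3} {b2.3, b3.1} {b3.2}

Substituting into B glues patterns; closure does the rest.
through A, on inputs (b3, b2): {out.1, out.3, b2.3, b3.1} {out.2} {b2.1} {b2.2, b3.3} {b3.2} (out.j = stage outer ports)
through B, on inputs (b3, b2, b1): {out.1} {out.2} {out.3} {b1.1} {b1.2} {b1.3} {b2.1} {b2.2, b3.3} {b2.3, b3.1} {b3.2} (out.j = stage outer ports)


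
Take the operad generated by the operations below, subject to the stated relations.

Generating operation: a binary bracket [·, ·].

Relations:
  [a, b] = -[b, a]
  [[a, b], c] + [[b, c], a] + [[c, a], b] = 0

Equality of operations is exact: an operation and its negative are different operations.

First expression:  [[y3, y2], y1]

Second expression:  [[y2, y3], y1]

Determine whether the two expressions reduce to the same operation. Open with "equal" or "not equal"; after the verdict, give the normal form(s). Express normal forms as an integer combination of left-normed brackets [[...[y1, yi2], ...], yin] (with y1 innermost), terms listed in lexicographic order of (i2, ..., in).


Normal form of the first expression: [[y1, y2], y3] - [[y1, y3], y2]
Normal form of the second expression: -[[y1, y2], y3] + [[y1, y3], y2]
Different reductions; not equal.

not equal; first: [[y1, y2], y3] - [[y1, y3], y2]; second: -[[y1, y2], y3] + [[y1, y3], y2]


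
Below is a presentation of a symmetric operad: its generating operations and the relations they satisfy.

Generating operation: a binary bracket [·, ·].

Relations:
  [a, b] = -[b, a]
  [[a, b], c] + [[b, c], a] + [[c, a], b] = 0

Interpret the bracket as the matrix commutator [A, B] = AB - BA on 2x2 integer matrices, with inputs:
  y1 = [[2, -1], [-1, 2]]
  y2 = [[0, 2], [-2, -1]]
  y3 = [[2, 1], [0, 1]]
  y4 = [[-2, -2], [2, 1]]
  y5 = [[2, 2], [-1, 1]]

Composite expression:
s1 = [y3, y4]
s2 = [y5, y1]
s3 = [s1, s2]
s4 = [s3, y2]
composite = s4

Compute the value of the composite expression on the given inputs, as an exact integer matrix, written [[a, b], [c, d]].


[[-20, -6], [4, 20]]

[y3, y4] = [[2, 1], [-2, -2]]
[y5, y1] = [[-3, -1], [1, 3]]
[[y3, y4], [y5, y1]] = [[-1, 2], [8, 1]]
[[[y3, y4], [y5, y1]], y2] = [[-20, -6], [4, 20]]


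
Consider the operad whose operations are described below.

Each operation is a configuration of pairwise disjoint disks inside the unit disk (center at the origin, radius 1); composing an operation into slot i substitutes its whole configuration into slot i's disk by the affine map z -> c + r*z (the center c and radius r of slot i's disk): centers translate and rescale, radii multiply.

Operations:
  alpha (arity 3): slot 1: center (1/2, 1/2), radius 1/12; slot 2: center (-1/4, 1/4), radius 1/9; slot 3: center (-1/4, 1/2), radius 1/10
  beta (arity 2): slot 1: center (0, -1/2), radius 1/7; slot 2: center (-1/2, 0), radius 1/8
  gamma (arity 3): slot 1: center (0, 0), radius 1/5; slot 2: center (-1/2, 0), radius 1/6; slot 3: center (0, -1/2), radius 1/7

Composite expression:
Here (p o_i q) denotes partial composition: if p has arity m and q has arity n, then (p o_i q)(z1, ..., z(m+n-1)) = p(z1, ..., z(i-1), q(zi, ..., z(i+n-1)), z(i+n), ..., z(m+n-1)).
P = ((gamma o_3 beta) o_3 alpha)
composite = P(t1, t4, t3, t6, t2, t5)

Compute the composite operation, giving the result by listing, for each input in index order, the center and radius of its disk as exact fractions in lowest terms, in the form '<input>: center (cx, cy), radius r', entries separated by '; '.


t1: center (0, 0), radius 1/5; t2: center (-1/196, -55/98), radius 1/490; t3: center (1/98, -55/98), radius 1/588; t4: center (-1/2, 0), radius 1/6; t5: center (-1/14, -1/2), radius 1/56; t6: center (-1/196, -111/196), radius 1/441

Follow each t-input down from gamma: c' goes to c + r*c', radius to r*r'.
for t1, the 1-step affine chain lands on center (0, 0), radius 1/5
for t4, the 1-step affine chain lands on center (-1/2, 0), radius 1/6
for t3, the 3-step affine chain lands on center (1/98, -55/98), radius 1/588
for t6, the 3-step affine chain lands on center (-1/196, -111/196), radius 1/441
for t2, the 3-step affine chain lands on center (-1/196, -55/98), radius 1/490
for t5, the 2-step affine chain lands on center (-1/14, -1/2), radius 1/56


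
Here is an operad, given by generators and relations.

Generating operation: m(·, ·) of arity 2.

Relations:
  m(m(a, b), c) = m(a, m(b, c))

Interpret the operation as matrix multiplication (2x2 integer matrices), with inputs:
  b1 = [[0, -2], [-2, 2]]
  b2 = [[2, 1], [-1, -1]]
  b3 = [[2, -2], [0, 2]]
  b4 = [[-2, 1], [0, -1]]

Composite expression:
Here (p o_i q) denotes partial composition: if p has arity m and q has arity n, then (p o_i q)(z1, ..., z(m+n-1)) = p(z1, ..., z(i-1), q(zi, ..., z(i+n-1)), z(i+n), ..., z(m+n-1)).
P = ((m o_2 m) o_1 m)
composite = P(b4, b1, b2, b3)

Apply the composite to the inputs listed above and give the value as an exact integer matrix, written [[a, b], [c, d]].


[[-20, 4], [12, -4]]

m(b4, b1) = [[-2, 6], [2, -2]]
m(b2, b3) = [[4, -2], [-2, 0]]
m(m(b4, b1), m(b2, b3)) = [[-20, 4], [12, -4]]


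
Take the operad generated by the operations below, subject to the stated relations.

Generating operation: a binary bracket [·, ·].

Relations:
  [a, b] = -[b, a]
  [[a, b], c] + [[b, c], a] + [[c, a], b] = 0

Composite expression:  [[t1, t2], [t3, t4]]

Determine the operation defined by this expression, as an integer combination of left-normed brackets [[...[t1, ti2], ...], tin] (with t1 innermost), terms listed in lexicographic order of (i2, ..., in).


[[[t1, t2], t3], t4] - [[[t1, t2], t4], t3]


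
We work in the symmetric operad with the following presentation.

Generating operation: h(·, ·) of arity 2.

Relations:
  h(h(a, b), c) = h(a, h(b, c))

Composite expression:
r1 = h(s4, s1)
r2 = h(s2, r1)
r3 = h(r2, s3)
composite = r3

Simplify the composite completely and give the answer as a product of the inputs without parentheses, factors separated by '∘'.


Key point: h is associative — brackets drop, the s-order remains.
h(s4, s1) collapses to s4 ∘ s1
h(s2, h(s4, s1)) collapses to s2 ∘ s4 ∘ s1
h(h(s2, h(s4, s1)), s3) collapses to s2 ∘ s4 ∘ s1 ∘ s3

s2 ∘ s4 ∘ s1 ∘ s3


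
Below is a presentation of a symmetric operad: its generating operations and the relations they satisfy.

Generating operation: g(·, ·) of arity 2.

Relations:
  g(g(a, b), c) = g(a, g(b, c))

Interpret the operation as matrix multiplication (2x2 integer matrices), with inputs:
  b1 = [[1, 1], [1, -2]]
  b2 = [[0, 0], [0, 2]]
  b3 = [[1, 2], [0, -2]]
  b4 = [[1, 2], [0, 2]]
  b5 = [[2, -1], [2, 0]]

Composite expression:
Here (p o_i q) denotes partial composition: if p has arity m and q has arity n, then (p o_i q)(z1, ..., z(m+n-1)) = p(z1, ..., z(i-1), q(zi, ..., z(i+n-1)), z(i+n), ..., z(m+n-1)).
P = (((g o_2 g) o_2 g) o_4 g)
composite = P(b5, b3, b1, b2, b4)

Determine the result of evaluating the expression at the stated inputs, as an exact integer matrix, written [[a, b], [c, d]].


[[0, -40], [0, -24]]

g(b3, b1) = [[3, -3], [-2, 4]]
g(b2, b4) = [[0, 0], [0, 4]]
g(g(b3, b1), g(b2, b4)) = [[0, -12], [0, 16]]
g(b5, g(g(b3, b1), g(b2, b4))) = [[0, -40], [0, -24]]


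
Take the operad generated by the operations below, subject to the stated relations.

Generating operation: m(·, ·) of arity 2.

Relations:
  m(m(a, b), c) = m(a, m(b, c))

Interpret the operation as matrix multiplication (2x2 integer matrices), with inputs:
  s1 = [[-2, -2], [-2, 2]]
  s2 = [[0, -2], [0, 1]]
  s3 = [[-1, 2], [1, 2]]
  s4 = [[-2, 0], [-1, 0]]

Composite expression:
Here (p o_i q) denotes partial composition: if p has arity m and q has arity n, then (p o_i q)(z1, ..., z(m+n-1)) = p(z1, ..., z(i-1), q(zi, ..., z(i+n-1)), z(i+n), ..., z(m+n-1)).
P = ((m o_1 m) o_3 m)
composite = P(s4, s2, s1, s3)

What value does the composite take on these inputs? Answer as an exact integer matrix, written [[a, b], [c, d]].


[[16, 0], [8, 0]]

m(s4, s2) = [[0, 4], [0, 2]]
m(s1, s3) = [[0, -8], [4, 0]]
m(m(s4, s2), m(s1, s3)) = [[16, 0], [8, 0]]


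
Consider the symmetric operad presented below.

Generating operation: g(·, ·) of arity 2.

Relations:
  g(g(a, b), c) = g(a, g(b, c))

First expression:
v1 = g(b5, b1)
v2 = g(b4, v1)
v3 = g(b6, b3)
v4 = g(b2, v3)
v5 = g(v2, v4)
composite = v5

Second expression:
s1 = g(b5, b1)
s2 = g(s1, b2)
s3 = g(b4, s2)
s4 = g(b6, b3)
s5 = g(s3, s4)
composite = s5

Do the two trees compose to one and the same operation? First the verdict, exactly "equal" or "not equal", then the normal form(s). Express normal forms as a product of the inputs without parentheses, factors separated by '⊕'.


equal; both compose to b4 ⊕ b5 ⊕ b1 ⊕ b2 ⊕ b6 ⊕ b3

In normal form, the first expression is b4 ⊕ b5 ⊕ b1 ⊕ b2 ⊕ b6 ⊕ b3
In normal form, the second expression is b4 ⊕ b5 ⊕ b1 ⊕ b2 ⊕ b6 ⊕ b3
The normal forms match — equal.


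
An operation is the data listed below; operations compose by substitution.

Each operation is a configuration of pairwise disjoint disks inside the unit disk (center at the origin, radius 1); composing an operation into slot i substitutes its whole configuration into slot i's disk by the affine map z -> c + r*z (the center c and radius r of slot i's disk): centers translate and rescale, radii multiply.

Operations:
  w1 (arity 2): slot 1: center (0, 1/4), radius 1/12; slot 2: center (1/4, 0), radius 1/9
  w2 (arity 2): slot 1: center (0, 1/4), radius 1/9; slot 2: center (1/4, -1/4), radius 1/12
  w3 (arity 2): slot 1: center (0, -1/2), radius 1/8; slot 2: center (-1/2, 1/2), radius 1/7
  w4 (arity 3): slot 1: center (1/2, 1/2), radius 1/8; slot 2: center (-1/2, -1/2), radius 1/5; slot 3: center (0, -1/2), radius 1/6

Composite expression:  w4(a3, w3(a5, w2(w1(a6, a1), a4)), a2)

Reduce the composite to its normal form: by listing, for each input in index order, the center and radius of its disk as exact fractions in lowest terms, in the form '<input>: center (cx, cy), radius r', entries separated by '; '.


a1: center (-151/252, -11/28), radius 1/2835; a2: center (0, -1/2), radius 1/6; a3: center (1/2, 1/2), radius 1/8; a4: center (-83/140, -57/140), radius 1/420; a5: center (-1/2, -3/5), radius 1/40; a6: center (-3/5, -247/630), radius 1/3780

Affine substitution under w4: radii multiply and a-centers shift.
input a3: composing its 1 substitution step yields center (1/2, 1/2), radius 1/8
input a5: composing its 2 substitution steps yields center (-1/2, -3/5), radius 1/40
input a6: composing its 4 substitution steps yields center (-3/5, -247/630), radius 1/3780
input a1: composing its 4 substitution steps yields center (-151/252, -11/28), radius 1/2835
input a4: composing its 3 substitution steps yields center (-83/140, -57/140), radius 1/420
input a2: composing its 1 substitution step yields center (0, -1/2), radius 1/6


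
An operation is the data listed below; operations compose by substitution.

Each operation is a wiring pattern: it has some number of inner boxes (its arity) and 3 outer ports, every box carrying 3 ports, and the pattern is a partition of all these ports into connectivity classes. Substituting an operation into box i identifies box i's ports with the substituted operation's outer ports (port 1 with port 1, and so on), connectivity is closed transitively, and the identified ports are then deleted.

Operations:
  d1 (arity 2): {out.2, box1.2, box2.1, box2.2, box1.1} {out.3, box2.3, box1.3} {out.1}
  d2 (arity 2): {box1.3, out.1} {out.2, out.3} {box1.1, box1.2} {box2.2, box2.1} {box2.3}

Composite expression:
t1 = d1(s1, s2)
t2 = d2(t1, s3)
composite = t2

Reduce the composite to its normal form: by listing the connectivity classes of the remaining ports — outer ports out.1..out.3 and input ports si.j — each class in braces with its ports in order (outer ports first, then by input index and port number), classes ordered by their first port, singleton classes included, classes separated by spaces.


Connectivity passes through glued d2-boundaries; trace each wire chain.
after d1, the pattern on (s1, s2) reads {out.1} {out.2, s1.1, s1.2, s2.1, s2.2} {out.3, s1.3, s2.3} (out.j = its outer ports)
after d2, the pattern on (s1, s2, s3) reads {out.1, s1.3, s2.3} {out.2, out.3} {s1.1, s1.2, s2.1, s2.2} {s3.1, s3.2} {s3.3} (out.j = its outer ports)

{out.1, s1.3, s2.3} {out.2, out.3} {s1.1, s1.2, s2.1, s2.2} {s3.1, s3.2} {s3.3}


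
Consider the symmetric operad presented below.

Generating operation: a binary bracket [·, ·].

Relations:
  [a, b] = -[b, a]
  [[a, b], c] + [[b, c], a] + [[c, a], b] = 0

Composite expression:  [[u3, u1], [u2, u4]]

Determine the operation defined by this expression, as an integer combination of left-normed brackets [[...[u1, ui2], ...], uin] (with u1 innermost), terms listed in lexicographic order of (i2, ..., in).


-[[[u1, u3], u2], u4] + [[[u1, u3], u4], u2]


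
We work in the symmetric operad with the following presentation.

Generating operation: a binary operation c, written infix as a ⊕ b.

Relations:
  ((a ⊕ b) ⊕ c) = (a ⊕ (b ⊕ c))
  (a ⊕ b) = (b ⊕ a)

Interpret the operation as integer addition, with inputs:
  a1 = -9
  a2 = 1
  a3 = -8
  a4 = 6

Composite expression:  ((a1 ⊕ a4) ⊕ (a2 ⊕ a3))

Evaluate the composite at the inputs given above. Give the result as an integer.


-10

(a1 ⊕ a4) = -3
(a2 ⊕ a3) = -7
((a1 ⊕ a4) ⊕ (a2 ⊕ a3)) = -10


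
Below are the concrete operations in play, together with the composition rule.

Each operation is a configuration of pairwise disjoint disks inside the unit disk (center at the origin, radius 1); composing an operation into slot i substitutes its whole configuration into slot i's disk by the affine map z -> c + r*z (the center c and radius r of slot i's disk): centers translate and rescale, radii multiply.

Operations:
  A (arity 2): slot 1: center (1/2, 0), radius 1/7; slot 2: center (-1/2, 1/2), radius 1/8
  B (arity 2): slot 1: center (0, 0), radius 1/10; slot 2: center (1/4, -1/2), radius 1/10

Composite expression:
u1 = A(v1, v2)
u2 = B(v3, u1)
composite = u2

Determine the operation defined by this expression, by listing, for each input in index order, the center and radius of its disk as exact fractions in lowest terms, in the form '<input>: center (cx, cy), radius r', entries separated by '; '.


v1: center (3/10, -1/2), radius 1/70; v2: center (1/5, -9/20), radius 1/80; v3: center (0, 0), radius 1/10

Follow each v-input down from B: c' goes to c + r*c', radius to r*r'.
tracing v3 down its 1-map path: center (0, 0), radius 1/10
tracing v1 down its 2-map path: center (3/10, -1/2), radius 1/70
tracing v2 down its 2-map path: center (1/5, -9/20), radius 1/80


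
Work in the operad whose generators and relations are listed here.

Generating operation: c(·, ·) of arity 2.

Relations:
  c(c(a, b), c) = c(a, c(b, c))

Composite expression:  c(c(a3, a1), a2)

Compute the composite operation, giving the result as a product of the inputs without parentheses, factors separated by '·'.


a3 · a1 · a2

The c-tree's shape is irrelevant; the a-reading-order decides.
c(a3, a1) spells out as a3 · a1
c(c(a3, a1), a2) spells out as a3 · a1 · a2


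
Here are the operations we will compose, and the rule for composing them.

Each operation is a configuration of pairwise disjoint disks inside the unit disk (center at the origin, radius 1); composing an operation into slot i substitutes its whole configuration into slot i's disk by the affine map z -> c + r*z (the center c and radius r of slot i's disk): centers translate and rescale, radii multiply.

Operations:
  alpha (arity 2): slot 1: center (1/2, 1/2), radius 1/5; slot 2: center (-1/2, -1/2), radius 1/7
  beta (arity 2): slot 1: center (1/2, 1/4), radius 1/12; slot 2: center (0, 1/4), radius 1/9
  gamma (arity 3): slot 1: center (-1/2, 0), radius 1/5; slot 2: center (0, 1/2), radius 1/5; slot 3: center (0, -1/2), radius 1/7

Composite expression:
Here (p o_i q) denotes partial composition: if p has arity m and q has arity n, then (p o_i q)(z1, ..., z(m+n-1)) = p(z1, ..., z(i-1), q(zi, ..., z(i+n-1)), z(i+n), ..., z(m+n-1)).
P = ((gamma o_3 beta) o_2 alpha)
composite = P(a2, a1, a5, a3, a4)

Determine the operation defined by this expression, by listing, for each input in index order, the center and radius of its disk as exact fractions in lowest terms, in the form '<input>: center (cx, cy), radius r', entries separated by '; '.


Follow each a-input down from gamma: c' goes to c + r*c', radius to r*r'.
a2 passes through 1 substitution, ending at center (-1/2, 0), radius 1/5
a1 passes through 2 substitutions, ending at center (1/10, 3/5), radius 1/25
a5 passes through 2 substitutions, ending at center (-1/10, 2/5), radius 1/35
a3 passes through 2 substitutions, ending at center (1/14, -13/28), radius 1/84
a4 passes through 2 substitutions, ending at center (0, -13/28), radius 1/63

a1: center (1/10, 3/5), radius 1/25; a2: center (-1/2, 0), radius 1/5; a3: center (1/14, -13/28), radius 1/84; a4: center (0, -13/28), radius 1/63; a5: center (-1/10, 2/5), radius 1/35


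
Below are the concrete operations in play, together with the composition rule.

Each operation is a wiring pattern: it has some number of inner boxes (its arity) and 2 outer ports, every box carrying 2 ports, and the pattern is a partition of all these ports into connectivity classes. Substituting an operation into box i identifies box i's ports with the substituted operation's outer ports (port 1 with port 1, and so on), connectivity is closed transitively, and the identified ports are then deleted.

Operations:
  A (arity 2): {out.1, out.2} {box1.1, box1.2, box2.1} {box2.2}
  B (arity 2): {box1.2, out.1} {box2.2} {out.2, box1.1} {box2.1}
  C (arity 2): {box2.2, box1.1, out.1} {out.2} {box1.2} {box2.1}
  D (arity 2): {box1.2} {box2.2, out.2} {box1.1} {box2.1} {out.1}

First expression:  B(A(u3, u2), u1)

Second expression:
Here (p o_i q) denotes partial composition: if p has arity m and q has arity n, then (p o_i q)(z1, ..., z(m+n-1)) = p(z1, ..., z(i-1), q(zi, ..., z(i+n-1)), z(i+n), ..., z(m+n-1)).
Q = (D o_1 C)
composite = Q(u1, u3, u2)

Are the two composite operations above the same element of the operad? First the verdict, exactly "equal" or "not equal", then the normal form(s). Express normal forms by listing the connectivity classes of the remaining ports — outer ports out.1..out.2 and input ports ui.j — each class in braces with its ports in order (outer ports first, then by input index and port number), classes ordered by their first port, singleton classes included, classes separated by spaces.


Reducing the first expression gives {out.1, out.2} {u1.1} {u1.2} {u2.1, u3.1, u3.2} {u2.2}
Reducing the second expression gives {out.1} {out.2, u2.2} {u1.1, u3.2} {u1.2} {u2.1} {u3.1}
They disagree, so not equal.

not equal; the first gives {out.1, out.2} {u1.1} {u1.2} {u2.1, u3.1, u3.2} {u2.2} and the second {out.1} {out.2, u2.2} {u1.1, u3.2} {u1.2} {u2.1} {u3.1}


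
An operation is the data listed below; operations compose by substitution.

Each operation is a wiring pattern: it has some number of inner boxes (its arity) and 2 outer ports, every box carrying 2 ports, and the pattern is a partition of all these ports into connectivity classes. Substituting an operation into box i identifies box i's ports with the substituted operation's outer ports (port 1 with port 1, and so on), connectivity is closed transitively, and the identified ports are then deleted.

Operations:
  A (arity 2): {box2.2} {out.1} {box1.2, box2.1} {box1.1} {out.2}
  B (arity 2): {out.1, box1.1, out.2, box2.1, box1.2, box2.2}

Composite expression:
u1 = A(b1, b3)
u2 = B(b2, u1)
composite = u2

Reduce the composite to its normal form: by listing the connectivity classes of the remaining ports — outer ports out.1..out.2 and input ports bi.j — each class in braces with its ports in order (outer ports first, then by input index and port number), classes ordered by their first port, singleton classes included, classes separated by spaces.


{out.1, out.2, b2.1, b2.2} {b1.1} {b1.2, b3.1} {b3.2}

Treat the ports identified at B as solder joints: merge, then drop.
A over (b1, b3) gives {out.1} {out.2} {b1.1} {b1.2, b3.1} {b3.2}, out.j being that stage's outer ports
B over (b2, b1, b3) gives {out.1, out.2, b2.1, b2.2} {b1.1} {b1.2, b3.1} {b3.2}, out.j being that stage's outer ports


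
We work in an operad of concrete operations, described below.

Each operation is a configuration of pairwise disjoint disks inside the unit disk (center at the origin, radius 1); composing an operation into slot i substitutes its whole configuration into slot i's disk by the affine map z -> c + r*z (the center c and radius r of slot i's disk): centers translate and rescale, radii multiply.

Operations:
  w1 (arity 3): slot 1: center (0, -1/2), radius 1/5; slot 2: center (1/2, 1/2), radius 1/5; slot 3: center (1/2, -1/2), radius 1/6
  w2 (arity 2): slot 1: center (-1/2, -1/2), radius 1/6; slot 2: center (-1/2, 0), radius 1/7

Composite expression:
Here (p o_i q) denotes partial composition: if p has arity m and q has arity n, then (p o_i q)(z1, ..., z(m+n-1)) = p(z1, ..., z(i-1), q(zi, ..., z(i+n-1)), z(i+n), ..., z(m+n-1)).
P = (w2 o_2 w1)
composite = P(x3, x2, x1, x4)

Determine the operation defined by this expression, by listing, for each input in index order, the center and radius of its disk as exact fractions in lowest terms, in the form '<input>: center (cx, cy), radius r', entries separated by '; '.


Nesting under w2 composes maps z -> c + r*z down each x-path.
for x3, the 1-step affine chain lands on center (-1/2, -1/2), radius 1/6
for x2, the 2-step affine chain lands on center (-1/2, -1/14), radius 1/35
for x1, the 2-step affine chain lands on center (-3/7, 1/14), radius 1/35
for x4, the 2-step affine chain lands on center (-3/7, -1/14), radius 1/42

x1: center (-3/7, 1/14), radius 1/35; x2: center (-1/2, -1/14), radius 1/35; x3: center (-1/2, -1/2), radius 1/6; x4: center (-3/7, -1/14), radius 1/42


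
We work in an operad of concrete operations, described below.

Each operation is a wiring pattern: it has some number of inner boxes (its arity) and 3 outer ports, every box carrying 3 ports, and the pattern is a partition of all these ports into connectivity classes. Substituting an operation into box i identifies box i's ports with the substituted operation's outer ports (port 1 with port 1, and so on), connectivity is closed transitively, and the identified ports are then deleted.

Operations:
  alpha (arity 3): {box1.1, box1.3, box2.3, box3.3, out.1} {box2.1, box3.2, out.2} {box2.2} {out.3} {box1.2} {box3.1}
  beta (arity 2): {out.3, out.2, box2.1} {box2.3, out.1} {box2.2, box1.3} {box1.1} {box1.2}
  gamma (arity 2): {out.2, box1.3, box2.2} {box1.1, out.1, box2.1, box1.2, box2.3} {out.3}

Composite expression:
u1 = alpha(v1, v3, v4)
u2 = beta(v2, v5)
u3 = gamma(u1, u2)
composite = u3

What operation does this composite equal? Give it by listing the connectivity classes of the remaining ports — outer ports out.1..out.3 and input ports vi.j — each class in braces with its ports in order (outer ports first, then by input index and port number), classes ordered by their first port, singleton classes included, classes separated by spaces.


{out.1, out.2, v1.1, v1.3, v3.1, v3.3, v4.2, v4.3, v5.1, v5.3} {out.3} {v1.2} {v2.1} {v2.2} {v2.3, v5.2} {v3.2} {v4.1}

Reachability decides: close wires over gamma-identified ports.
after alpha, the pattern on (v1, v3, v4) reads {out.1, v1.1, v1.3, v3.3, v4.3} {out.2, v3.1, v4.2} {out.3} {v1.2} {v3.2} {v4.1} (out.j = its outer ports)
after beta, the pattern on (v2, v5) reads {out.1, v5.3} {out.2, out.3, v5.1} {v2.1} {v2.2} {v2.3, v5.2} (out.j = its outer ports)
after gamma, the pattern on (v1, v3, v4, v2, v5) reads {out.1, out.2, v1.1, v1.3, v3.1, v3.3, v4.2, v4.3, v5.1, v5.3} {out.3} {v1.2} {v2.1} {v2.2} {v2.3, v5.2} {v3.2} {v4.1} (out.j = its outer ports)


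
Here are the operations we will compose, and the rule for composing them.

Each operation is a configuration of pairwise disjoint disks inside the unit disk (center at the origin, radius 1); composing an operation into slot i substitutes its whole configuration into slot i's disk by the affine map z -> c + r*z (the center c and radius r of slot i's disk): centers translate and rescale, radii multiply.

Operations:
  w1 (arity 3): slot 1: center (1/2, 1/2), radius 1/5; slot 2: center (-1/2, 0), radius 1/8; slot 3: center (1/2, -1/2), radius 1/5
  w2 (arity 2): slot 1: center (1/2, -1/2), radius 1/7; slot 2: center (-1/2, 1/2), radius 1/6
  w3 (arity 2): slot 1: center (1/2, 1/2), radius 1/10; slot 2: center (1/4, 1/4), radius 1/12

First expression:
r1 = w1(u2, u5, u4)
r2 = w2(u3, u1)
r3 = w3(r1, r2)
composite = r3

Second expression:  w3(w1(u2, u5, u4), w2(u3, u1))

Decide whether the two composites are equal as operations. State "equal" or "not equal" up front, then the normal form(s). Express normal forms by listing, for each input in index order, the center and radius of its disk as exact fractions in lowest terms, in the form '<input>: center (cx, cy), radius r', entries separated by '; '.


Normal form of the first expression: u1: center (5/24, 7/24), radius 1/72; u2: center (11/20, 11/20), radius 1/50; u3: center (7/24, 5/24), radius 1/84; u4: center (11/20, 9/20), radius 1/50; u5: center (9/20, 1/2), radius 1/80
Normal form of the second expression: u1: center (5/24, 7/24), radius 1/72; u2: center (11/20, 11/20), radius 1/50; u3: center (7/24, 5/24), radius 1/84; u4: center (11/20, 9/20), radius 1/50; u5: center (9/20, 1/2), radius 1/80
Both agree, so they are equal.

equal — both sides give u1: center (5/24, 7/24), radius 1/72; u2: center (11/20, 11/20), radius 1/50; u3: center (7/24, 5/24), radius 1/84; u4: center (11/20, 9/20), radius 1/50; u5: center (9/20, 1/2), radius 1/80


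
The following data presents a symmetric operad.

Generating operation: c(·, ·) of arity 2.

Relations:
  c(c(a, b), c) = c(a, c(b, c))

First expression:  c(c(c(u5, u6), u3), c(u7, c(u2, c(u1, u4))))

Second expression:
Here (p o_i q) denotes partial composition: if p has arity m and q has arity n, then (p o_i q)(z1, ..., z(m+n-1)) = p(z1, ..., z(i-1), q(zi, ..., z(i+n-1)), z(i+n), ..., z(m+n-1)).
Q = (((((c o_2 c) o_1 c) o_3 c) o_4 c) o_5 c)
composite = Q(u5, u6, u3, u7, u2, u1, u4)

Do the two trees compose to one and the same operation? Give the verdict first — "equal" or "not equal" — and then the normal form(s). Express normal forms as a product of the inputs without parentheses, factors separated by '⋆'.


equal — both sides give u5 ⋆ u6 ⋆ u3 ⋆ u7 ⋆ u2 ⋆ u1 ⋆ u4


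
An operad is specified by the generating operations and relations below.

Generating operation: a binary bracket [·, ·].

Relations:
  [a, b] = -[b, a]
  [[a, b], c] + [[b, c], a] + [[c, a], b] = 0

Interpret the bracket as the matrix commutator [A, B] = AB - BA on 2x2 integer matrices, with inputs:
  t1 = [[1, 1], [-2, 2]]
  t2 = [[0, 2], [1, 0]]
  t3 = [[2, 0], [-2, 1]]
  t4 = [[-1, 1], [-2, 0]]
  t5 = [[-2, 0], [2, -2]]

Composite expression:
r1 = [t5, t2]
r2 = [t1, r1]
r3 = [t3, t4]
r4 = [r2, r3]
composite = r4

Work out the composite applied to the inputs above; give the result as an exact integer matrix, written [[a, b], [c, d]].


[t5, t2] = [[-4, 0], [0, 4]]
[t1, [t5, t2]] = [[0, 8], [16, 0]]
[t3, t4] = [[2, 1], [4, -2]]
[[t1, [t5, t2]], [t3, t4]] = [[16, -32], [64, -16]]

[[16, -32], [64, -16]]
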